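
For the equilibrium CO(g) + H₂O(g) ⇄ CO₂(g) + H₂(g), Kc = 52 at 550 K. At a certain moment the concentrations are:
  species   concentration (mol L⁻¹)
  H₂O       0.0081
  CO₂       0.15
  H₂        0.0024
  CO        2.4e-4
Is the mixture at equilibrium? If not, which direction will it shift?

no; Q > K, reaction proceeds in reverse

Qc = [CO₂]·[H₂] / ([CO]·[H₂O]) = (0.15)·(0.0024) / ((2.4e-4)·(0.0081)) = 190
Qc = 190 > Kc = 52: net reverse reaction.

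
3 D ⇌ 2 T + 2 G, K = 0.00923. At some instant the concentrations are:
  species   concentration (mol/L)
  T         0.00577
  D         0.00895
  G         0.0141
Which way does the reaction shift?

Q = [T]²·[G]² / [D]³ = (0.00577)²·(0.0141)² / (0.00895)³ = 0.00923
Q = 0.00923 = K, so the system is already at equilibrium.

at equilibrium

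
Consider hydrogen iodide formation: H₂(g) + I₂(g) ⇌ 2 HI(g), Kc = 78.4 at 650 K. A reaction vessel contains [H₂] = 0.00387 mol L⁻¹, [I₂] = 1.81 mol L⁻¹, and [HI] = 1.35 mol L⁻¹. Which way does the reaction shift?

toward reactants

Qc = [HI]² / ([H₂]·[I₂]) = (1.35)² / ((0.00387)·(1.81)) = 260
Qc = 260 > Kc = 78.4, so the reverse reaction proceeds.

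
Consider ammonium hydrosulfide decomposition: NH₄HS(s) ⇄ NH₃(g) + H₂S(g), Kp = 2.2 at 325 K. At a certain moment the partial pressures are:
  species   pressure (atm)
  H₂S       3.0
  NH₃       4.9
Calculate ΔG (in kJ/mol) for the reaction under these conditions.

ΔG = 5.13 kJ/mol

(NH₄HS is a pure solid — omitted from Qp.)
Qp = P(NH₃)·P(H₂S) = (4.9)·(3.0) = 14.7
ΔG = RT ln(Qp/Kp) = (8.314 J mol⁻¹ K⁻¹)(325 K) × ln(14.7/2.2)
   = (2.702 kJ/mol)(1.899) = 5.13 kJ/mol
ΔG > 0, so the forward reaction is non-spontaneous (proceeds in reverse).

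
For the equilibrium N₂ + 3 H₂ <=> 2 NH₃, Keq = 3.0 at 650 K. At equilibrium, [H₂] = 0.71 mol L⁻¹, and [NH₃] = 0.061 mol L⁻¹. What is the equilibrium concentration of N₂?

[N₂] = 0.0035 mol L⁻¹

At equilibrium, Keq = [NH₃]² / ([N₂]·[H₂]³) = 3.0.
(0.061)² / (([N₂])·(0.71)³) = 3.0
[N₂] = 0.00347 = 0.0035 mol L⁻¹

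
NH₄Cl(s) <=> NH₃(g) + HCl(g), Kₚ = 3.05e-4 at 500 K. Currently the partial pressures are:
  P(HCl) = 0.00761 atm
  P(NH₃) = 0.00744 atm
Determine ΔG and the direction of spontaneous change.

ΔG = -7.00 kJ/mol; the forward reaction is spontaneous

(NH₄Cl is a pure solid — omitted from Qₚ.)
Qₚ = P(NH₃)·P(HCl) = (0.00744)·(0.00761) = 5.66e-5
ΔG = RT ln(Qₚ/Kₚ) = (8.314 J mol⁻¹ K⁻¹)(500 K) × ln(5.66e-5/3.05e-4)
   = (4.157 kJ/mol)(-1.684) = -7.00 kJ/mol
ΔG < 0, so the forward reaction is spontaneous (proceeds forward).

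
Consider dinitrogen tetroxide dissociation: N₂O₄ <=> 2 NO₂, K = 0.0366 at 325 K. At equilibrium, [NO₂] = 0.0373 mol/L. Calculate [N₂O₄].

[N₂O₄] = 0.0380 mol/L

At equilibrium, K = [NO₂]² / [N₂O₄] = 0.0366.
(0.0373)² / ([N₂O₄]) = 0.0366
[N₂O₄] = 0.0380 mol/L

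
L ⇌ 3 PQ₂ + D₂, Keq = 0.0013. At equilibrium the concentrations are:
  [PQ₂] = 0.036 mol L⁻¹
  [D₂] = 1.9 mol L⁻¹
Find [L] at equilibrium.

[L] = 0.068 mol L⁻¹

At equilibrium, Keq = [PQ₂]³·[D₂] / [L] = 0.0013.
(0.036)³·(1.9) / ([L]) = 0.0013
[L] = 0.0682 = 0.068 mol L⁻¹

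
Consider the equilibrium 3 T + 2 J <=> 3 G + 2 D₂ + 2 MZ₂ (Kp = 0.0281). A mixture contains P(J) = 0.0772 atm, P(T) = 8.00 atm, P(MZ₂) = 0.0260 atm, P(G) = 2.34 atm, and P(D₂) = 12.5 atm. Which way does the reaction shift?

in the reverse direction

Qp = P(G)³·P(D₂)²·P(MZ₂)² / (P(T)³·P(J)²) = (2.34)³·(12.5)²·(0.0260)² / ((8.00)³·(0.0772)²) = 0.444
Qp = 0.444 > Kp = 0.0281, so the reverse reaction proceeds.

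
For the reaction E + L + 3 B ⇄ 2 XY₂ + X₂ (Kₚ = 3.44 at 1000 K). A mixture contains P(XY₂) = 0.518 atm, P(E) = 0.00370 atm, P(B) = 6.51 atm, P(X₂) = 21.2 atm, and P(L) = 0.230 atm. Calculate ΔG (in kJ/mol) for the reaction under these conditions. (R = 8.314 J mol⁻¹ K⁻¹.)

ΔG = 16.2 kJ/mol

Qₚ = P(XY₂)²·P(X₂) / (P(E)·P(L)·P(B)³) = (0.518)²·(21.2) / ((0.00370)·(0.230)·(6.51)³) = 24.2
ΔG = RT ln(Qₚ/Kₚ) = (8.314 J mol⁻¹ K⁻¹)(1000 K) × ln(24.2/3.44)
   = (8.314 kJ/mol)(1.951) = 16.2 kJ/mol
ΔG > 0, so the forward reaction is non-spontaneous (proceeds in reverse).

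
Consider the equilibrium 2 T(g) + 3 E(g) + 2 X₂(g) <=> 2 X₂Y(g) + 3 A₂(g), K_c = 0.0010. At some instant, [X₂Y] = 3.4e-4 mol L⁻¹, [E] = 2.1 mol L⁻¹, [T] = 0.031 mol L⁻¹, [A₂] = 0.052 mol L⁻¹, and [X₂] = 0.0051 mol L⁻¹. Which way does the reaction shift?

Q_c = [X₂Y]²·[A₂]³ / ([T]²·[E]³·[X₂]²) = (3.4e-4)²·(0.052)³ / ((0.031)²·(2.1)³·(0.0051)²) = 7.0e-5
Q_c = 7.0e-5 < K_c = 0.0010, so the forward reaction proceeds.

to the right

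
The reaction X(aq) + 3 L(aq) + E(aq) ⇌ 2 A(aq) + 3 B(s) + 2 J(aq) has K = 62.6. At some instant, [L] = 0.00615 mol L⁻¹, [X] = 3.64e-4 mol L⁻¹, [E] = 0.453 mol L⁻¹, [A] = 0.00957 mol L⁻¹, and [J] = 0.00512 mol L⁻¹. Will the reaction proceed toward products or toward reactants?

(B is a pure solid — omitted from Q.)
Q = [A]²·[J]² / ([X]·[L]³·[E]) = (0.00957)²·(0.00512)² / ((3.64e-4)·(0.00615)³·(0.453)) = 62.6
Q = 62.6 = K, so the system is already at equilibrium.

at equilibrium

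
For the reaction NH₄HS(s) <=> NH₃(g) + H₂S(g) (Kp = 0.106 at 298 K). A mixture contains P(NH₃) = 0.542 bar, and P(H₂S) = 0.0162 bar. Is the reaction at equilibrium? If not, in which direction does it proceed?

(NH₄HS is a pure solid — omitted from Qp.)
Qp = P(NH₃)·P(H₂S) = (0.542)·(0.0162) = 0.00878
Qp = 0.00878 < Kp = 0.106, so the forward reaction proceeds.

forward (toward products)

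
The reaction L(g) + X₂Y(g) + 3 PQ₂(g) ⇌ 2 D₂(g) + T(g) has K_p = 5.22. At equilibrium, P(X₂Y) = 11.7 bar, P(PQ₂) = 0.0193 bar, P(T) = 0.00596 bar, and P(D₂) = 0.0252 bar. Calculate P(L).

P(L) = 0.00862 bar

At equilibrium, K_p = P(D₂)²·P(T) / (P(L)·P(X₂Y)·P(PQ₂)³) = 5.22.
(0.0252)²·(0.00596) / ((P(L))·(11.7)·(0.0193)³) = 5.22
P(L) = 0.00862 bar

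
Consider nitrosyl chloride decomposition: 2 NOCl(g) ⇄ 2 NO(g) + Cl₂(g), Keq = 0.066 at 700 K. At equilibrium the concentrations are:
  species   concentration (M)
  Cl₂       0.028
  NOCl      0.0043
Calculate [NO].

[NO] = 0.0066 M

At equilibrium, Keq = [NO]²·[Cl₂] / [NOCl]² = 0.066.
([NO])²·(0.028) / (0.0043)² = 0.066
[NO]² = 4.36×10⁻⁵ ⇒ [NO] = 0.0066 M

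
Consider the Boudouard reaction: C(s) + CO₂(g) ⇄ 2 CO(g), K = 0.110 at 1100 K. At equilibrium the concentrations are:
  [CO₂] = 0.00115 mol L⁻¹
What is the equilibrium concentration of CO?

(C is a pure solid — omitted from K.)
At equilibrium, K = [CO]² / [CO₂] = 0.110.
([CO])² / (0.00115) = 0.110
[CO]² = 1.26×10⁻⁴ ⇒ [CO] = 0.0112 mol L⁻¹

[CO] = 0.0112 mol L⁻¹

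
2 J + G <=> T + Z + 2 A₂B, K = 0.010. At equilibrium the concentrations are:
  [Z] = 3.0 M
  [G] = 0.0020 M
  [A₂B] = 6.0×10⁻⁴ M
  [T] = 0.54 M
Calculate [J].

[J] = 0.17 M

At equilibrium, K = [T]·[Z]·[A₂B]² / ([J]²·[G]) = 0.010.
(0.54)·(3.0)·(6.0×10⁻⁴)² / (([J])²·(0.0020)) = 0.010
[J]² = 0.0292 ⇒ [J] = 0.17 M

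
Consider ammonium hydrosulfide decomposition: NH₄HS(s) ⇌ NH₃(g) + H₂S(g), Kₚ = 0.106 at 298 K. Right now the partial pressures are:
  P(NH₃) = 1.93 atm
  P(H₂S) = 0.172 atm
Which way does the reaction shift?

(NH₄HS is a pure solid — omitted from Qₚ.)
Qₚ = P(NH₃)·P(H₂S) = (1.93)·(0.172) = 0.332
Qₚ = 0.332 > Kₚ = 0.106, so the reverse reaction proceeds.

in the reverse direction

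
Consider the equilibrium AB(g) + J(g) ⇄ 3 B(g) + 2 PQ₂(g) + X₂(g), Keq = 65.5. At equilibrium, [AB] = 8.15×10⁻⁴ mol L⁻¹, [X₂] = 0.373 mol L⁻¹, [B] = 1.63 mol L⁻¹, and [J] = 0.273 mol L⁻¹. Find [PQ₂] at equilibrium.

At equilibrium, Keq = [B]³·[PQ₂]²·[X₂] / ([AB]·[J]) = 65.5.
(1.63)³·([PQ₂])²·(0.373) / ((8.15×10⁻⁴)·(0.273)) = 65.5
[PQ₂]² = 0.00902 ⇒ [PQ₂] = 0.0950 mol L⁻¹

[PQ₂] = 0.0950 mol L⁻¹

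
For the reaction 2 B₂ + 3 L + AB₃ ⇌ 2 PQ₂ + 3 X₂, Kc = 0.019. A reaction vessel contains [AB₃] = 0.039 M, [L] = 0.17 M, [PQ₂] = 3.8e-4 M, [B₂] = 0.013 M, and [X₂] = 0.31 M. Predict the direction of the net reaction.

Qc = [PQ₂]²·[X₂]³ / ([B₂]²·[L]³·[AB₃]) = (3.8e-4)²·(0.31)³ / ((0.013)²·(0.17)³·(0.039)) = 0.13
Qc = 0.13 > Kc = 0.019, so the reverse reaction proceeds.

in the reverse direction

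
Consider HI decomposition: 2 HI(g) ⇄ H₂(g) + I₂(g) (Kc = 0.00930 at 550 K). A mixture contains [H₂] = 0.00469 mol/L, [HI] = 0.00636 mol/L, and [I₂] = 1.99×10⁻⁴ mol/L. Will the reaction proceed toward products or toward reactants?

Qc = [H₂]·[I₂] / [HI]² = (0.00469)·(1.99×10⁻⁴) / (0.00636)² = 0.0231
Qc = 0.0231 > Kc = 0.00930, so the reverse reaction proceeds.

reverse (toward reactants)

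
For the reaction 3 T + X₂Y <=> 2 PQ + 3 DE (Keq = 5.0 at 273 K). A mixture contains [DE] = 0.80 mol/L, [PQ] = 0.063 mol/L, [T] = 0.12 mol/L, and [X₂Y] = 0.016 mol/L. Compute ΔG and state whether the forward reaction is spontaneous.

ΔG = 6.10 kJ/mol; the forward reaction is non-spontaneous

Q = [PQ]²·[DE]³ / ([T]³·[X₂Y]) = (0.063)²·(0.80)³ / ((0.12)³·(0.016)) = 73.5
ΔG = RT ln(Q/Keq) = (8.314 J mol⁻¹ K⁻¹)(273 K) × ln(73.5/5.0)
   = (2.270 kJ/mol)(2.688) = 6.10 kJ/mol
ΔG > 0, so the forward reaction is non-spontaneous (proceeds in reverse).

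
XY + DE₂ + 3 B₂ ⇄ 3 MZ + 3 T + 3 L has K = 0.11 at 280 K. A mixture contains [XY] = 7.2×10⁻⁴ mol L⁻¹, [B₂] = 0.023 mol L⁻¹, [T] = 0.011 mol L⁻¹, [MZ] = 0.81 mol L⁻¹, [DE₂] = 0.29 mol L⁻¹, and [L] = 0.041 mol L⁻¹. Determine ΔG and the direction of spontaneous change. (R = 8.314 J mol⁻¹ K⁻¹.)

Q = [MZ]³·[T]³·[L]³ / ([XY]·[DE₂]·[B₂]³) = (0.81)³·(0.011)³·(0.041)³ / ((7.2×10⁻⁴)·(0.29)·(0.023)³) = 0.0192
ΔG = RT ln(Q/K) = (8.314 J mol⁻¹ K⁻¹)(280 K) × ln(0.0192/0.11)
   = (2.328 kJ/mol)(-1.746) = -4.06 kJ/mol
ΔG < 0, so the forward reaction is spontaneous (proceeds forward).

ΔG = -4.06 kJ/mol; the forward reaction is spontaneous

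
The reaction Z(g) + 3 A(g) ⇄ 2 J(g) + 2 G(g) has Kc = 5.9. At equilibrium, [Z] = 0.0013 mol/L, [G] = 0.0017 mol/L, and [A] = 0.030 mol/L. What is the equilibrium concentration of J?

At equilibrium, Kc = [J]²·[G]² / ([Z]·[A]³) = 5.9.
([J])²·(0.0017)² / ((0.0013)·(0.030)³) = 5.9
[J]² = 0.0717 ⇒ [J] = 0.27 mol/L

[J] = 0.27 mol/L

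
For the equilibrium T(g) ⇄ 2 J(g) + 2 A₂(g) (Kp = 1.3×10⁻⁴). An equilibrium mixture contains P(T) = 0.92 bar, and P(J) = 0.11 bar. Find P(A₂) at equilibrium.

P(A₂) = 0.099 bar

At equilibrium, Kp = P(J)²·P(A₂)² / P(T) = 1.3×10⁻⁴.
(0.11)²·(P(A₂))² / (0.92) = 1.3×10⁻⁴
P(A₂)² = 0.00988 ⇒ P(A₂) = 0.099 bar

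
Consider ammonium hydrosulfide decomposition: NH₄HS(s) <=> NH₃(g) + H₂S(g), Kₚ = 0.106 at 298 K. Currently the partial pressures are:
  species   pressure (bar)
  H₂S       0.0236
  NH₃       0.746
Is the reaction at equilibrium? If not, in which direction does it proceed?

(NH₄HS is a pure solid — omitted from Qₚ.)
Qₚ = P(NH₃)·P(H₂S) = (0.746)·(0.0236) = 0.0176
Qₚ = 0.0176 < Kₚ = 0.106, so the forward reaction proceeds.

in the forward direction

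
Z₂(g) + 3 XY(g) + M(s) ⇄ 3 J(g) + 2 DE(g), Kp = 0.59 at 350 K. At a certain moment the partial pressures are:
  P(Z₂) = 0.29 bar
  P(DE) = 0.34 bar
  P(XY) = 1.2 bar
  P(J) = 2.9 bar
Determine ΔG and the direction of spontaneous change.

ΔG = 6.56 kJ/mol; the forward reaction is non-spontaneous

(M is a pure solid — omitted from Qp.)
Qp = P(J)³·P(DE)² / (P(Z₂)·P(XY)³) = (2.9)³·(0.34)² / ((0.29)·(1.2)³) = 5.63
ΔG = RT ln(Qp/Kp) = (8.314 J mol⁻¹ K⁻¹)(350 K) × ln(5.63/0.59)
   = (2.910 kJ/mol)(2.256) = 6.56 kJ/mol
ΔG > 0, so the forward reaction is non-spontaneous (proceeds in reverse).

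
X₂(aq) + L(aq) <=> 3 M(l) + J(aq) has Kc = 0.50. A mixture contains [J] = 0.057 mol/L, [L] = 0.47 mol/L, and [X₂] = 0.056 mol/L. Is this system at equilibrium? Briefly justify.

(M is a pure liquid — omitted from Qc.)
Qc = [J] / ([X₂]·[L]) = (0.057) / ((0.056)·(0.47)) = 2.2
Qc = 2.2 > Kc = 0.50: net reverse reaction.

no; Q > K, reaction proceeds in reverse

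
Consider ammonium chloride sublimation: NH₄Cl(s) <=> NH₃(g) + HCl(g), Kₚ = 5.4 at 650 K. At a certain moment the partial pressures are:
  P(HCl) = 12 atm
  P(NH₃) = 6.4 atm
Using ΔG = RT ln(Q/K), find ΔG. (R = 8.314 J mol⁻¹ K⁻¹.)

ΔG = 14.3 kJ/mol

(NH₄Cl is a pure solid — omitted from Qₚ.)
Qₚ = P(NH₃)·P(HCl) = (6.4)·(12) = 76.8
ΔG = RT ln(Qₚ/Kₚ) = (8.314 J mol⁻¹ K⁻¹)(650 K) × ln(76.8/5.4)
   = (5.404 kJ/mol)(2.655) = 14.3 kJ/mol
ΔG > 0, so the forward reaction is non-spontaneous (proceeds in reverse).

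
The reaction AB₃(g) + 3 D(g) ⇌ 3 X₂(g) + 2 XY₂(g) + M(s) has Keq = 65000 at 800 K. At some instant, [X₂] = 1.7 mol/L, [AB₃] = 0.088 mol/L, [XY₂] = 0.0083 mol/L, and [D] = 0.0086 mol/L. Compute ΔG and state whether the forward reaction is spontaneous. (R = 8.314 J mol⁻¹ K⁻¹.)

ΔG = -15.8 kJ/mol; the forward reaction is spontaneous

(M is a pure solid — omitted from Q.)
Q = [X₂]³·[XY₂]² / ([AB₃]·[D]³) = (1.7)³·(0.0083)² / ((0.088)·(0.0086)³) = 6050
ΔG = RT ln(Q/Keq) = (8.314 J mol⁻¹ K⁻¹)(800 K) × ln(6050/65000)
   = (6.651 kJ/mol)(-2.374) = -15.8 kJ/mol
ΔG < 0, so the forward reaction is spontaneous (proceeds forward).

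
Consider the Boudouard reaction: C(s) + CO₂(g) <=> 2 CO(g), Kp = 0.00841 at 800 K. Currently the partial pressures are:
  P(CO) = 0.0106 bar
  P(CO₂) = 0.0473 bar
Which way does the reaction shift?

toward products

(C is a pure solid — omitted from Qp.)
Qp = P(CO)² / P(CO₂) = (0.0106)² / (0.0473) = 0.00238
Qp = 0.00238 < Kp = 0.00841, so the forward reaction proceeds.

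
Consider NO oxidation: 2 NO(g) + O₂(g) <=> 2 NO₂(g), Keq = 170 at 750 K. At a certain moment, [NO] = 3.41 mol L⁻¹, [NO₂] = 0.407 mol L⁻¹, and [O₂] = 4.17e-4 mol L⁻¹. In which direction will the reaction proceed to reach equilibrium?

Q = [NO₂]² / ([NO]²·[O₂]) = (0.407)² / ((3.41)²·(4.17e-4)) = 34.2
Q = 34.2 < Keq = 170, so the forward reaction proceeds.

toward products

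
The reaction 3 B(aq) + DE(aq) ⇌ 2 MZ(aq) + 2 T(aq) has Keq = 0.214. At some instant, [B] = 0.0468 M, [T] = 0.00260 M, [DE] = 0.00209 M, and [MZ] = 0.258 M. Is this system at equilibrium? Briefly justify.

Q = [MZ]²·[T]² / ([B]³·[DE]) = (0.258)²·(0.00260)² / ((0.0468)³·(0.00209)) = 2.10
Q = 2.10 > Keq = 0.214: net reverse reaction.

no; Q > K, reaction proceeds in reverse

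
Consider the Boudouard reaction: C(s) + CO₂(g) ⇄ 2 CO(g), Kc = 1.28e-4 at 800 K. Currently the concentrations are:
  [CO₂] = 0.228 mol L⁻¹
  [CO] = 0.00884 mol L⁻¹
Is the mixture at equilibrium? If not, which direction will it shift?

no; Q > K, reaction proceeds in reverse

(C is a pure solid — omitted from Qc.)
Qc = [CO]² / [CO₂] = (0.00884)² / (0.228) = 3.43e-4
Qc = 3.43e-4 > Kc = 1.28e-4: net reverse reaction.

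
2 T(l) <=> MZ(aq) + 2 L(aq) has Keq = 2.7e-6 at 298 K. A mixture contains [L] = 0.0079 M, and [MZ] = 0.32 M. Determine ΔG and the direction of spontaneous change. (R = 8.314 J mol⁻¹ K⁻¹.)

ΔG = 4.96 kJ/mol; the forward reaction is non-spontaneous

(T is a pure liquid — omitted from Q.)
Q = [MZ]·[L]² = (0.32)·(0.0079)² = 2.00e-5
ΔG = RT ln(Q/Keq) = (8.314 J mol⁻¹ K⁻¹)(298 K) × ln(2.00e-5/2.7e-6)
   = (2.478 kJ/mol)(2.002) = 4.96 kJ/mol
ΔG > 0, so the forward reaction is non-spontaneous (proceeds in reverse).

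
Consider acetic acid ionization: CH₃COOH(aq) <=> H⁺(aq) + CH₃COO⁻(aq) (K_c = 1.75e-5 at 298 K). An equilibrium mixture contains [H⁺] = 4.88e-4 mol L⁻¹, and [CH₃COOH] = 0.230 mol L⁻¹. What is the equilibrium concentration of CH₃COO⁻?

At equilibrium, K_c = [H⁺]·[CH₃COO⁻] / [CH₃COOH] = 1.75e-5.
(4.88e-4)·([CH₃COO⁻]) / (0.230) = 1.75e-5
[CH₃COO⁻] = 0.00825 mol L⁻¹

[CH₃COO⁻] = 0.00825 mol L⁻¹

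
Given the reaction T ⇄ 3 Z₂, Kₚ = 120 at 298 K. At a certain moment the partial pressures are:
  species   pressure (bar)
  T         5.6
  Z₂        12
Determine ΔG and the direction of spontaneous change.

ΔG = 2.34 kJ/mol; the forward reaction is non-spontaneous

Qₚ = P(Z₂)³ / P(T) = (12)³ / (5.6) = 309
ΔG = RT ln(Qₚ/Kₚ) = (8.314 J mol⁻¹ K⁻¹)(298 K) × ln(309/120)
   = (2.478 kJ/mol)(0.9458) = 2.34 kJ/mol
ΔG > 0, so the forward reaction is non-spontaneous (proceeds in reverse).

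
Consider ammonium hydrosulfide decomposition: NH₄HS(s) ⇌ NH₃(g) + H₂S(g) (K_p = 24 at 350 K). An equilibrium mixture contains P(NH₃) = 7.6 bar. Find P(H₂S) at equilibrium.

P(H₂S) = 3.2 bar

(NH₄HS is a pure solid — omitted from K_p.)
At equilibrium, K_p = P(NH₃)·P(H₂S) = 24.
(7.6)·(P(H₂S)) = 24
P(H₂S) = 3.16 = 3.2 bar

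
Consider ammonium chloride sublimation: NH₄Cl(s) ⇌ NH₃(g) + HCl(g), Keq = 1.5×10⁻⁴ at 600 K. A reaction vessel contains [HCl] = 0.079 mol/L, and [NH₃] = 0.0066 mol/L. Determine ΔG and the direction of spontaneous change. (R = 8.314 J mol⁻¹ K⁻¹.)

(NH₄Cl is a pure solid — omitted from Q.)
Q = [NH₃]·[HCl] = (0.0066)·(0.079) = 5.21×10⁻⁴
ΔG = RT ln(Q/Keq) = (8.314 J mol⁻¹ K⁻¹)(600 K) × ln(5.21×10⁻⁴/1.5×10⁻⁴)
   = (4.988 kJ/mol)(1.245) = 6.21 kJ/mol
ΔG > 0, so the forward reaction is non-spontaneous (proceeds in reverse).

ΔG = 6.21 kJ/mol; the forward reaction is non-spontaneous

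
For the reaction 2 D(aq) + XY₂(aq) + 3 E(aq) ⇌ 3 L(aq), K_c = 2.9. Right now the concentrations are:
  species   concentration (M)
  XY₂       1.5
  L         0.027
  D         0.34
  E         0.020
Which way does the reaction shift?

in the reverse direction

Q_c = [L]³ / ([D]²·[XY₂]·[E]³) = (0.027)³ / ((0.34)²·(1.5)·(0.020)³) = 14
Q_c = 14 > K_c = 2.9, so the reverse reaction proceeds.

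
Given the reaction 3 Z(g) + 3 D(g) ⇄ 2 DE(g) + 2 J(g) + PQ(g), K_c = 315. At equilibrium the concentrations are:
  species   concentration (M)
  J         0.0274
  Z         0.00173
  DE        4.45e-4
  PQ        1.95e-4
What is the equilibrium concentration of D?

[D] = 0.00261 M

At equilibrium, K_c = [DE]²·[J]²·[PQ] / ([Z]³·[D]³) = 315.
(4.45e-4)²·(0.0274)²·(1.95e-4) / ((0.00173)³·([D])³) = 315
[D]³ = 1.78e-8 ⇒ [D] = 0.00261 M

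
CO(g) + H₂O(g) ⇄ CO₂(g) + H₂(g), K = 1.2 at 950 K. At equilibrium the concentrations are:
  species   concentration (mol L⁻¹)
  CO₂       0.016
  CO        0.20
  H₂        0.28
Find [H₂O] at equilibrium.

[H₂O] = 0.019 mol L⁻¹

At equilibrium, K = [CO₂]·[H₂] / ([CO]·[H₂O]) = 1.2.
(0.016)·(0.28) / ((0.20)·([H₂O])) = 1.2
[H₂O] = 0.0187 = 0.019 mol L⁻¹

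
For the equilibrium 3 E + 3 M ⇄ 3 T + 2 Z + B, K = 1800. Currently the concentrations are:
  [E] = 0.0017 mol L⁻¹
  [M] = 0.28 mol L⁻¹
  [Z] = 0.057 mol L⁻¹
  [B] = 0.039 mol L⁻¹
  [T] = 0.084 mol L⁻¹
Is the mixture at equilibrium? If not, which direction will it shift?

no; Q < K, reaction proceeds forward

Q = [T]³·[Z]²·[B] / ([E]³·[M]³) = (0.084)³·(0.057)²·(0.039) / ((0.0017)³·(0.28)³) = 700
Q = 700 < K = 1800: net forward reaction.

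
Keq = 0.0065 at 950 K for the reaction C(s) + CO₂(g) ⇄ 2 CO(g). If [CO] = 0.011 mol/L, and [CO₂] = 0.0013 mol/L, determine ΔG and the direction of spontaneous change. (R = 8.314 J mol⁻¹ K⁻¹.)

(C is a pure solid — omitted from Q.)
Q = [CO]² / [CO₂] = (0.011)² / (0.0013) = 0.0931
ΔG = RT ln(Q/Keq) = (8.314 J mol⁻¹ K⁻¹)(950 K) × ln(0.0931/0.0065)
   = (7.898 kJ/mol)(2.662) = 21.0 kJ/mol
ΔG > 0, so the forward reaction is non-spontaneous (proceeds in reverse).

ΔG = 21.0 kJ/mol; the forward reaction is non-spontaneous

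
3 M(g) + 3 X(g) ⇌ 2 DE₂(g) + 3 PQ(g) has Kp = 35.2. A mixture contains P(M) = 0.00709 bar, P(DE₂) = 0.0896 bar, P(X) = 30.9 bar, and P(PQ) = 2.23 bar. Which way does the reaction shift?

to the right

Qp = P(DE₂)²·P(PQ)³ / (P(M)³·P(X)³) = (0.0896)²·(2.23)³ / ((0.00709)³·(30.9)³) = 8.47
Qp = 8.47 < Kp = 35.2, so the forward reaction proceeds.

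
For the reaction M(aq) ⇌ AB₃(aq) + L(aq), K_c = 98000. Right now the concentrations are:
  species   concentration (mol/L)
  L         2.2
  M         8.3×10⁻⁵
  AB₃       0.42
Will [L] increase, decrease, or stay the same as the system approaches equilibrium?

increase

Q_c = [AB₃]·[L] / [M] = (0.42)·(2.2) / (8.3×10⁻⁵) = 11000
Q_c = 11000 < K_c = 98000: net forward reaction.
L is a product, so it increases.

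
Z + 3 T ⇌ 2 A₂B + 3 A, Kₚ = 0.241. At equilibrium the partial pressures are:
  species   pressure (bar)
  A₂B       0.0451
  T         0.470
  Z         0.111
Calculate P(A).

P(A) = 1.11 bar

At equilibrium, Kₚ = P(A₂B)²·P(A)³ / (P(Z)·P(T)³) = 0.241.
(0.0451)²·(P(A))³ / ((0.111)·(0.470)³) = 0.241
P(A)³ = 1.37 ⇒ P(A) = 1.11 bar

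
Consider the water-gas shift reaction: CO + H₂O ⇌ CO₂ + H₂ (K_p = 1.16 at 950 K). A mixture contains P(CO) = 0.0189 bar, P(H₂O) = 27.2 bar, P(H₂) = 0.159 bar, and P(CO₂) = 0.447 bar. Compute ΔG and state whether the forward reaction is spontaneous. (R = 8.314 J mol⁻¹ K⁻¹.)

ΔG = -16.8 kJ/mol; the forward reaction is spontaneous

Q_p = P(CO₂)·P(H₂) / (P(CO)·P(H₂O)) = (0.447)·(0.159) / ((0.0189)·(27.2)) = 0.138
ΔG = RT ln(Q_p/K_p) = (8.314 J mol⁻¹ K⁻¹)(950 K) × ln(0.138/1.16)
   = (7.898 kJ/mol)(-2.129) = -16.8 kJ/mol
ΔG < 0, so the forward reaction is spontaneous (proceeds forward).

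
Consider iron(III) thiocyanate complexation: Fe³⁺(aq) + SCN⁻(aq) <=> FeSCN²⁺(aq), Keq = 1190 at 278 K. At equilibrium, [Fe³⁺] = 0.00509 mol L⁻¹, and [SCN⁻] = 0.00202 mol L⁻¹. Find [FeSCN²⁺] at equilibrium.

At equilibrium, Keq = [FeSCN²⁺] / ([Fe³⁺]·[SCN⁻]) = 1190.
([FeSCN²⁺]) / ((0.00509)·(0.00202)) = 1190
[FeSCN²⁺] = 0.0122 mol L⁻¹

[FeSCN²⁺] = 0.0122 mol L⁻¹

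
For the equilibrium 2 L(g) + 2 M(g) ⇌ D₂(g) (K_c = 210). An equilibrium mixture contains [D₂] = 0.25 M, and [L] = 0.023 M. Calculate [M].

[M] = 1.5 M

At equilibrium, K_c = [D₂] / ([L]²·[M]²) = 210.
(0.25) / ((0.023)²·([M])²) = 210
[M]² = 2.25 ⇒ [M] = 1.5 M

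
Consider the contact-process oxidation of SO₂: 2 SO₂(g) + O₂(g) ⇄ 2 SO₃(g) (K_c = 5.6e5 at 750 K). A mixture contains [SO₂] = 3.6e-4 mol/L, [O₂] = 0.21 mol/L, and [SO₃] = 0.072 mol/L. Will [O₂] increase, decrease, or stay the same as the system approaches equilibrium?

decrease

Q_c = [SO₃]² / ([SO₂]²·[O₂]) = (0.072)² / ((3.6e-4)²·(0.21)) = 1.9e5
Q_c = 1.9e5 < K_c = 5.6e5: net forward reaction.
O₂ is a reactant, so it decreases.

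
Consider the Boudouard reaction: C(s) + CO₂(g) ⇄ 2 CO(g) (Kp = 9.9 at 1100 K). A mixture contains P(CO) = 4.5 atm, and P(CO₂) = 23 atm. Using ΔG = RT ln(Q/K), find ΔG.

ΔG = -22.1 kJ/mol

(C is a pure solid — omitted from Qp.)
Qp = P(CO)² / P(CO₂) = (4.5)² / (23) = 0.880
ΔG = RT ln(Qp/Kp) = (8.314 J mol⁻¹ K⁻¹)(1100 K) × ln(0.880/9.9)
   = (9.145 kJ/mol)(-2.420) = -22.1 kJ/mol
ΔG < 0, so the forward reaction is spontaneous (proceeds forward).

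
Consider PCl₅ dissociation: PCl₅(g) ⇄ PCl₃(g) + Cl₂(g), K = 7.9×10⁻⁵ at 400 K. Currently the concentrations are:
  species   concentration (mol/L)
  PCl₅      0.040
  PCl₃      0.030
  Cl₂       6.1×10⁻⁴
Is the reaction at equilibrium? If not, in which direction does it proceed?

reverse (toward reactants)

Q = [PCl₃]·[Cl₂] / [PCl₅] = (0.030)·(6.1×10⁻⁴) / (0.040) = 4.6×10⁻⁴
Q = 4.6×10⁻⁴ > K = 7.9×10⁻⁵, so the reverse reaction proceeds.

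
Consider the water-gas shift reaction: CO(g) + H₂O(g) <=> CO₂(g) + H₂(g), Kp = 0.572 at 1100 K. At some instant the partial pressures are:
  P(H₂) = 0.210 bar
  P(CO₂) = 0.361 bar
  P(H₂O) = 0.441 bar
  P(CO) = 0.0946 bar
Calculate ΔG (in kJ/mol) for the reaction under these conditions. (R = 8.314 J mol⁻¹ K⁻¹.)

ΔG = 10.6 kJ/mol

Qp = P(CO₂)·P(H₂) / (P(CO)·P(H₂O)) = (0.361)·(0.210) / ((0.0946)·(0.441)) = 1.82
ΔG = RT ln(Qp/Kp) = (8.314 J mol⁻¹ K⁻¹)(1100 K) × ln(1.82/0.572)
   = (9.145 kJ/mol)(1.157) = 10.6 kJ/mol
ΔG > 0, so the forward reaction is non-spontaneous (proceeds in reverse).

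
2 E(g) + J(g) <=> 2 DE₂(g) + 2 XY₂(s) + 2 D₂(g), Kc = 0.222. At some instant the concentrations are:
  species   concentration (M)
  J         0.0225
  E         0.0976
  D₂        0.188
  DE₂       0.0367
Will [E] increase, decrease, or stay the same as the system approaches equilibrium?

stay the same

(XY₂ is a pure solid — omitted from Qc.)
Qc = [DE₂]²·[D₂]² / ([E]²·[J]) = (0.0367)²·(0.188)² / ((0.0976)²·(0.0225)) = 0.222
Qc = 0.222 = Kc; the system is at equilibrium.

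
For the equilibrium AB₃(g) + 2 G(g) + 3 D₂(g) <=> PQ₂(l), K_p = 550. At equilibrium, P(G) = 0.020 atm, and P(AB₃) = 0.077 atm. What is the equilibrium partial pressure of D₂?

P(D₂) = 3.9 atm

(PQ₂ is a pure liquid — omitted from K_p.)
At equilibrium, K_p = 1 / (P(AB₃)·P(G)²·P(D₂)³) = 550.
1 / ((0.077)·(0.020)²·(P(D₂))³) = 550
P(D₂)³ = 59.0 ⇒ P(D₂) = 3.9 atm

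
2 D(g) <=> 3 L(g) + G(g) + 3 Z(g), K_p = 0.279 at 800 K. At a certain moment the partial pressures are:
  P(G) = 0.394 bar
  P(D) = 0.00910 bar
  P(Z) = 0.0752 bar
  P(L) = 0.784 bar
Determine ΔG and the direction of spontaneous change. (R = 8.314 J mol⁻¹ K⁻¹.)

ΔG = 8.32 kJ/mol; the forward reaction is non-spontaneous

Q_p = P(L)³·P(G)·P(Z)³ / P(D)² = (0.784)³·(0.394)·(0.0752)³ / (0.00910)² = 0.975
ΔG = RT ln(Q_p/K_p) = (8.314 J mol⁻¹ K⁻¹)(800 K) × ln(0.975/0.279)
   = (6.651 kJ/mol)(1.251) = 8.32 kJ/mol
ΔG > 0, so the forward reaction is non-spontaneous (proceeds in reverse).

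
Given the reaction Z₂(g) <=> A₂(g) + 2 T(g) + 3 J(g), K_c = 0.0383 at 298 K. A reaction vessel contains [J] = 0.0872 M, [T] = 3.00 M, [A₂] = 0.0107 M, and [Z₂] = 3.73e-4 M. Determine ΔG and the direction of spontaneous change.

ΔG = 3.71 kJ/mol; the forward reaction is non-spontaneous

Q_c = [A₂]·[T]²·[J]³ / [Z₂] = (0.0107)·(3.00)²·(0.0872)³ / (3.73e-4) = 0.171
ΔG = RT ln(Q_c/K_c) = (8.314 J mol⁻¹ K⁻¹)(298 K) × ln(0.171/0.0383)
   = (2.478 kJ/mol)(1.496) = 3.71 kJ/mol
ΔG > 0, so the forward reaction is non-spontaneous (proceeds in reverse).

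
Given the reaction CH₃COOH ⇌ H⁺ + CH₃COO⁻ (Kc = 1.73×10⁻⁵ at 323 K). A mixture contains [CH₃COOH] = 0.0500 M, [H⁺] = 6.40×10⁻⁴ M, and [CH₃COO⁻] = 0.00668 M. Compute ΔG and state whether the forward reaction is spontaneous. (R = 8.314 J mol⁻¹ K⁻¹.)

Qc = [H⁺]·[CH₃COO⁻] / [CH₃COOH] = (6.40×10⁻⁴)·(0.00668) / (0.0500) = 8.55×10⁻⁵
ΔG = RT ln(Qc/Kc) = (8.314 J mol⁻¹ K⁻¹)(323 K) × ln(8.55×10⁻⁵/1.73×10⁻⁵)
   = (2.685 kJ/mol)(1.598) = 4.29 kJ/mol
ΔG > 0, so the forward reaction is non-spontaneous (proceeds in reverse).

ΔG = 4.29 kJ/mol; the forward reaction is non-spontaneous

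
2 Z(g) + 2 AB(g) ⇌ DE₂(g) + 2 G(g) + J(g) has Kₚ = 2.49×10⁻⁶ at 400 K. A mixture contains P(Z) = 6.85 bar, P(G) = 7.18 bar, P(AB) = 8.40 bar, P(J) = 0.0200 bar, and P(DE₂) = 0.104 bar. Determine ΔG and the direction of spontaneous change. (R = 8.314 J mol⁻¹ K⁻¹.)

Qₚ = P(DE₂)·P(G)²·P(J) / (P(Z)²·P(AB)²) = (0.104)·(7.18)²·(0.0200) / ((6.85)²·(8.40)²) = 3.24×10⁻⁵
ΔG = RT ln(Qₚ/Kₚ) = (8.314 J mol⁻¹ K⁻¹)(400 K) × ln(3.24×10⁻⁵/2.49×10⁻⁶)
   = (3.326 kJ/mol)(2.566) = 8.53 kJ/mol
ΔG > 0, so the forward reaction is non-spontaneous (proceeds in reverse).

ΔG = 8.53 kJ/mol; the forward reaction is non-spontaneous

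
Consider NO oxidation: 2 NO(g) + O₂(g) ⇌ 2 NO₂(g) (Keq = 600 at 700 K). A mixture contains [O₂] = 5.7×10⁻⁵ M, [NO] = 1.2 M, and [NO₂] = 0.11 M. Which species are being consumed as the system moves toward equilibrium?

Q = [NO₂]² / ([NO]²·[O₂]) = (0.11)² / ((1.2)²·(5.7×10⁻⁵)) = 150
Q = 150 < Keq = 600: net forward reaction.

NO, O₂ (reactants)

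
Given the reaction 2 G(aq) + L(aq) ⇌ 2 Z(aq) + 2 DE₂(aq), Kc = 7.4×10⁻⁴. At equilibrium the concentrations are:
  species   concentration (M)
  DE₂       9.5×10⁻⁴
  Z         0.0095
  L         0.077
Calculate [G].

At equilibrium, Kc = [Z]²·[DE₂]² / ([G]²·[L]) = 7.4×10⁻⁴.
(0.0095)²·(9.5×10⁻⁴)² / (([G])²·(0.077)) = 7.4×10⁻⁴
[G]² = 1.43×10⁻⁶ ⇒ [G] = 0.0012 M

[G] = 0.0012 M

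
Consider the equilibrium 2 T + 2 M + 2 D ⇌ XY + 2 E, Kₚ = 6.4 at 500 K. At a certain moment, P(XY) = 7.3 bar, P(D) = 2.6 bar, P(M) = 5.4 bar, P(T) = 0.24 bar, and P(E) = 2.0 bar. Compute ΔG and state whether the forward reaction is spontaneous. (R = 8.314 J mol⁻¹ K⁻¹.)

ΔG = -3.79 kJ/mol; the forward reaction is spontaneous

Qₚ = P(XY)·P(E)² / (P(T)²·P(M)²·P(D)²) = (7.3)·(2.0)² / ((0.24)²·(5.4)²·(2.6)²) = 2.57
ΔG = RT ln(Qₚ/Kₚ) = (8.314 J mol⁻¹ K⁻¹)(500 K) × ln(2.57/6.4)
   = (4.157 kJ/mol)(-0.9124) = -3.79 kJ/mol
ΔG < 0, so the forward reaction is spontaneous (proceeds forward).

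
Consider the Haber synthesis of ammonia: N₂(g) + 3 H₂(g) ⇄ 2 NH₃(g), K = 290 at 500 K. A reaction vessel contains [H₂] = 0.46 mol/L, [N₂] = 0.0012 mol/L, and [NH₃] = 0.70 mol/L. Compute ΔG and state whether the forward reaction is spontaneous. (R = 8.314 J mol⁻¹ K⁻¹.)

Q = [NH₃]² / ([N₂]·[H₂]³) = (0.70)² / ((0.0012)·(0.46)³) = 4200
ΔG = RT ln(Q/K) = (8.314 J mol⁻¹ K⁻¹)(500 K) × ln(4200/290)
   = (4.157 kJ/mol)(2.673) = 11.1 kJ/mol
ΔG > 0, so the forward reaction is non-spontaneous (proceeds in reverse).

ΔG = 11.1 kJ/mol; the forward reaction is non-spontaneous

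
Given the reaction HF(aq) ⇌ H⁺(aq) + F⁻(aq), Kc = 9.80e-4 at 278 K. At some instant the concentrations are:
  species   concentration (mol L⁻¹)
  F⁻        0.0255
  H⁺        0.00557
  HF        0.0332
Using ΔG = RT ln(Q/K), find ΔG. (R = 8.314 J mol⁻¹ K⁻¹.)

Qc = [H⁺]·[F⁻] / [HF] = (0.00557)·(0.0255) / (0.0332) = 0.00428
ΔG = RT ln(Qc/Kc) = (8.314 J mol⁻¹ K⁻¹)(278 K) × ln(0.00428/9.80e-4)
   = (2.311 kJ/mol)(1.474) = 3.41 kJ/mol
ΔG > 0, so the forward reaction is non-spontaneous (proceeds in reverse).

ΔG = 3.41 kJ/mol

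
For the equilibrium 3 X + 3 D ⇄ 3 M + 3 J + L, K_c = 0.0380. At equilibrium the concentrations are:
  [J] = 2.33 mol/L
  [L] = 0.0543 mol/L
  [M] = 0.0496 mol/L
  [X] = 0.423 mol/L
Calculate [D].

[D] = 0.308 mol/L

At equilibrium, K_c = [M]³·[J]³·[L] / ([X]³·[D]³) = 0.0380.
(0.0496)³·(2.33)³·(0.0543) / ((0.423)³·([D])³) = 0.0380
[D]³ = 0.0291 ⇒ [D] = 0.308 mol/L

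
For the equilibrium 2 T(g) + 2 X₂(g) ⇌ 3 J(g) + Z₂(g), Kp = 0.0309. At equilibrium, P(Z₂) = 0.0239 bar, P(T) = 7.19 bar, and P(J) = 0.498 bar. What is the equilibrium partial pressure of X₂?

P(X₂) = 0.0430 bar

At equilibrium, Kp = P(J)³·P(Z₂) / (P(T)²·P(X₂)²) = 0.0309.
(0.498)³·(0.0239) / ((7.19)²·(P(X₂))²) = 0.0309
P(X₂)² = 0.00185 ⇒ P(X₂) = 0.0430 bar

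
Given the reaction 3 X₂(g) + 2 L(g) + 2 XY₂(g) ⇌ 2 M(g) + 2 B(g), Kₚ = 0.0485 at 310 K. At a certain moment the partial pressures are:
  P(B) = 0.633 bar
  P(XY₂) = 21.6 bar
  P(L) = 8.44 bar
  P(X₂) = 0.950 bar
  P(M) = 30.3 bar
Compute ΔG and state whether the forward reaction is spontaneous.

ΔG = -3.41 kJ/mol; the forward reaction is spontaneous

Qₚ = P(M)²·P(B)² / (P(X₂)³·P(L)²·P(XY₂)²) = (30.3)²·(0.633)² / ((0.950)³·(8.44)²·(21.6)²) = 0.0129
ΔG = RT ln(Qₚ/Kₚ) = (8.314 J mol⁻¹ K⁻¹)(310 K) × ln(0.0129/0.0485)
   = (2.577 kJ/mol)(-1.324) = -3.41 kJ/mol
ΔG < 0, so the forward reaction is spontaneous (proceeds forward).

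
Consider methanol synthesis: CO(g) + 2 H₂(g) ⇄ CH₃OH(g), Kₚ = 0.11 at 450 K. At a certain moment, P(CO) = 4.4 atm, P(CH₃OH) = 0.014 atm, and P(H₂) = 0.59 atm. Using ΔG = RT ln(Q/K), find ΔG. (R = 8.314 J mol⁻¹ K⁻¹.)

ΔG = -9.31 kJ/mol

Qₚ = P(CH₃OH) / (P(CO)·P(H₂)²) = (0.014) / ((4.4)·(0.59)²) = 0.00914
ΔG = RT ln(Qₚ/Kₚ) = (8.314 J mol⁻¹ K⁻¹)(450 K) × ln(0.00914/0.11)
   = (3.741 kJ/mol)(-2.488) = -9.31 kJ/mol
ΔG < 0, so the forward reaction is spontaneous (proceeds forward).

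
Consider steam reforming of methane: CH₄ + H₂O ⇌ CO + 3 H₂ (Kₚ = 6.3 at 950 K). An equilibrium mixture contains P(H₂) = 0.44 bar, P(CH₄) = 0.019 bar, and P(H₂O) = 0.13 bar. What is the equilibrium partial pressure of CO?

P(CO) = 0.18 bar

At equilibrium, Kₚ = P(CO)·P(H₂)³ / (P(CH₄)·P(H₂O)) = 6.3.
(P(CO))·(0.44)³ / ((0.019)·(0.13)) = 6.3
P(CO) = 0.183 = 0.18 bar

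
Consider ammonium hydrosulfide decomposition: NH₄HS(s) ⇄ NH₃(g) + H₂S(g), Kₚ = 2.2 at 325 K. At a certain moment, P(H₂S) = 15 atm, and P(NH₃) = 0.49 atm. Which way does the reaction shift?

toward reactants

(NH₄HS is a pure solid — omitted from Qₚ.)
Qₚ = P(NH₃)·P(H₂S) = (0.49)·(15) = 7.4
Qₚ = 7.4 > Kₚ = 2.2, so the reverse reaction proceeds.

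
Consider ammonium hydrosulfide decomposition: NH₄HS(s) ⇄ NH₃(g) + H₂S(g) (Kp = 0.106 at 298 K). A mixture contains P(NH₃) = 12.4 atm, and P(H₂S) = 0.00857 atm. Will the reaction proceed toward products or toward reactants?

neither direction; the system is at equilibrium

(NH₄HS is a pure solid — omitted from Qp.)
Qp = P(NH₃)·P(H₂S) = (12.4)·(0.00857) = 0.106
Qp = 0.106 = Kp, so the system is already at equilibrium.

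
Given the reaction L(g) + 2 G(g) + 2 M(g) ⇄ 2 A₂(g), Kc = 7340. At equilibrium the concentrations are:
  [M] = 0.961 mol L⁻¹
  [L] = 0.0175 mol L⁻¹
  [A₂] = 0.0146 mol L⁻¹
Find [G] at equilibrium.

At equilibrium, Kc = [A₂]² / ([L]·[G]²·[M]²) = 7340.
(0.0146)² / ((0.0175)·([G])²·(0.961)²) = 7340
[G]² = 1.80×10⁻⁶ ⇒ [G] = 0.00134 mol L⁻¹

[G] = 0.00134 mol L⁻¹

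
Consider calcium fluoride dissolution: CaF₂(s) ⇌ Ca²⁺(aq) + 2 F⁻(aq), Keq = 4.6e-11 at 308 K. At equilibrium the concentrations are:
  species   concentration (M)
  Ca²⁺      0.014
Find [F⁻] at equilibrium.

[F⁻] = 5.7e-5 M

(CaF₂ is a pure solid — omitted from Keq.)
At equilibrium, Keq = [Ca²⁺]·[F⁻]² = 4.6e-11.
(0.014)·([F⁻])² = 4.6e-11
[F⁻]² = 3.29e-9 ⇒ [F⁻] = 5.7e-5 M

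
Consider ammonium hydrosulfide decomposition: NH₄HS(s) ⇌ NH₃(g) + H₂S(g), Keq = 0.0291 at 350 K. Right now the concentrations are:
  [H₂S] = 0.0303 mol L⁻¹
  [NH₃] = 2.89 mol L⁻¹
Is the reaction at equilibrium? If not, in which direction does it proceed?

to the left

(NH₄HS is a pure solid — omitted from Q.)
Q = [NH₃]·[H₂S] = (2.89)·(0.0303) = 0.0876
Q = 0.0876 > Keq = 0.0291, so the reverse reaction proceeds.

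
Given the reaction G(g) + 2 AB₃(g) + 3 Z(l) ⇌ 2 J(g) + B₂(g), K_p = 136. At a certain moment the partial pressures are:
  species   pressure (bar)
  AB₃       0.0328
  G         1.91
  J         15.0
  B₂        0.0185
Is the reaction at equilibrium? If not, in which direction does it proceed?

reverse (toward reactants)

(Z is a pure liquid — omitted from Q_p.)
Q_p = P(J)²·P(B₂) / (P(G)·P(AB₃)²) = (15.0)²·(0.0185) / ((1.91)·(0.0328)²) = 2030
Q_p = 2030 > K_p = 136, so the reverse reaction proceeds.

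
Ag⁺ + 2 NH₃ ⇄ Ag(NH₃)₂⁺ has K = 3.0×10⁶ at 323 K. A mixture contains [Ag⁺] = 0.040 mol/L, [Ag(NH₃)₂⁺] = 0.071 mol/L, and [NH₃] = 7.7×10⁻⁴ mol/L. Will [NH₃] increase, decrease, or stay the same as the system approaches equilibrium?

stay the same

Q = [Ag(NH₃)₂⁺] / ([Ag⁺]·[NH₃]²) = (0.071) / ((0.040)·(7.7×10⁻⁴)²) = 3.0×10⁶
Q = 3.0×10⁶ = K; the system is at equilibrium.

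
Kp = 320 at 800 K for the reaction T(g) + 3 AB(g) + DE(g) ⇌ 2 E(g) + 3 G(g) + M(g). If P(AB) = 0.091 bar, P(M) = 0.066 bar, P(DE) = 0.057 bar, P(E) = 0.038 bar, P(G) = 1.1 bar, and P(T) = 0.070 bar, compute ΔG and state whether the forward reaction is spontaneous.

ΔG = -13.5 kJ/mol; the forward reaction is spontaneous

Qp = P(E)²·P(G)³·P(M) / (P(T)·P(AB)³·P(DE)) = (0.038)²·(1.1)³·(0.066) / ((0.070)·(0.091)³·(0.057)) = 42.2
ΔG = RT ln(Qp/Kp) = (8.314 J mol⁻¹ K⁻¹)(800 K) × ln(42.2/320)
   = (6.651 kJ/mol)(-2.026) = -13.5 kJ/mol
ΔG < 0, so the forward reaction is spontaneous (proceeds forward).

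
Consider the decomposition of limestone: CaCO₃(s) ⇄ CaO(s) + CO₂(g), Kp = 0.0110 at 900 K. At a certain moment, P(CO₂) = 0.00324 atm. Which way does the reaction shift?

in the forward direction

(CaCO₃, CaO are pure solids — omitted from Qp.)
Qp = P(CO₂) = 0.00324
Qp = 0.00324 < Kp = 0.0110, so the forward reaction proceeds.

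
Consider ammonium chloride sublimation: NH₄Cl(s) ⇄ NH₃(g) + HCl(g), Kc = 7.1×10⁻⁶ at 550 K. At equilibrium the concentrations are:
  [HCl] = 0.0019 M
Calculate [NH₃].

(NH₄Cl is a pure solid — omitted from Kc.)
At equilibrium, Kc = [NH₃]·[HCl] = 7.1×10⁻⁶.
([NH₃])·(0.0019) = 7.1×10⁻⁶
[NH₃] = 0.00374 = 0.0037 M

[NH₃] = 0.0037 M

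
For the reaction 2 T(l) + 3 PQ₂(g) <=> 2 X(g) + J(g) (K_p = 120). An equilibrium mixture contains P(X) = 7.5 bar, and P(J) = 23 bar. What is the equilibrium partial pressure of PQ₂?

P(PQ₂) = 2.2 bar

(T is a pure liquid — omitted from K_p.)
At equilibrium, K_p = P(X)²·P(J) / P(PQ₂)³ = 120.
(7.5)²·(23) / (P(PQ₂))³ = 120
P(PQ₂)³ = 10.8 ⇒ P(PQ₂) = 2.2 bar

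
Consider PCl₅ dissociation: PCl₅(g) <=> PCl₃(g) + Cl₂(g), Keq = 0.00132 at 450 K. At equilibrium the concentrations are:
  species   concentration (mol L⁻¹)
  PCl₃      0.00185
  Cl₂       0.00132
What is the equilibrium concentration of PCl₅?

[PCl₅] = 0.00185 mol L⁻¹

At equilibrium, Keq = [PCl₃]·[Cl₂] / [PCl₅] = 0.00132.
(0.00185)·(0.00132) / ([PCl₅]) = 0.00132
[PCl₅] = 0.00185 mol L⁻¹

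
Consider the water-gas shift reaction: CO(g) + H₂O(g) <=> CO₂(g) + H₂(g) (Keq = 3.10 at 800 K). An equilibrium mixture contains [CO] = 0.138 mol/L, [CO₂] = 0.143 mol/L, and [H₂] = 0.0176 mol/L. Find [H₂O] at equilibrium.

At equilibrium, Keq = [CO₂]·[H₂] / ([CO]·[H₂O]) = 3.10.
(0.143)·(0.0176) / ((0.138)·([H₂O])) = 3.10
[H₂O] = 0.00588 mol/L

[H₂O] = 0.00588 mol/L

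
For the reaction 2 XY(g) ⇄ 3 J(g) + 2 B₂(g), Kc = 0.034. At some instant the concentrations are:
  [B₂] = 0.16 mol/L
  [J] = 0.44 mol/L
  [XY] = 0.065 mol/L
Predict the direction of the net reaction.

reverse (toward reactants)

Qc = [J]³·[B₂]² / [XY]² = (0.44)³·(0.16)² / (0.065)² = 0.52
Qc = 0.52 > Kc = 0.034, so the reverse reaction proceeds.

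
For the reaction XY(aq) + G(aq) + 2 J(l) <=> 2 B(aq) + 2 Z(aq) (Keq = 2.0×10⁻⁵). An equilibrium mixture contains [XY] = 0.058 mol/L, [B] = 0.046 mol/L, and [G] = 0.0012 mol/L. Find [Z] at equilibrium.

(J is a pure liquid — omitted from Keq.)
At equilibrium, Keq = [B]²·[Z]² / ([XY]·[G]) = 2.0×10⁻⁵.
(0.046)²·([Z])² / ((0.058)·(0.0012)) = 2.0×10⁻⁵
[Z]² = 6.58×10⁻⁷ ⇒ [Z] = 8.1×10⁻⁴ mol/L

[Z] = 8.1×10⁻⁴ mol/L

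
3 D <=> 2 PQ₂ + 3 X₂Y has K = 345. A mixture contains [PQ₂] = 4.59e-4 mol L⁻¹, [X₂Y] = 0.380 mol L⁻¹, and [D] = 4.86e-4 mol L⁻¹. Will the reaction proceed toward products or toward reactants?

forward (toward products)

Q = [PQ₂]²·[X₂Y]³ / [D]³ = (4.59e-4)²·(0.380)³ / (4.86e-4)³ = 101
Q = 101 < K = 345, so the forward reaction proceeds.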